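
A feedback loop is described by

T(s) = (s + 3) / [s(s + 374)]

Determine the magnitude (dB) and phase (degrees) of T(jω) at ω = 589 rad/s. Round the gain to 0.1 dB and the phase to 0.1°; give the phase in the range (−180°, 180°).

-56.9 dB, -57.9°

At s = jω = j589:
zero (s+3): 3 + j589 → |·| = √(3²+589²) = √346930 ≈ 589.01, ∠ = arctan(589/3) ≈ 89.71°
pole (s+374): 374 + j589 → |·| = √(374²+589²) = √486797 ≈ 697.71, ∠ = arctan(589/374) ≈ 57.59°
pole at origin: |s| = 589, ∠ = 90.00° (in denominator)
|T| = 1 · 589.01 / 4.1095e+05 ≈ 0.0014333
Gain = 20 log₁₀(0.0014333) ≈ -56.87 dB
∠T = 89.71° − 147.59° = -57.88°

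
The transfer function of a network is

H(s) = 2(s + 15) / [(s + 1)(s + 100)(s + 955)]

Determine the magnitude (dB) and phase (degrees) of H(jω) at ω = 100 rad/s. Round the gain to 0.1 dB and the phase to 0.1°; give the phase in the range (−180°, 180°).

-96.5 dB, -58.9°

At s = jω = j100:
zero (s+15): 15 + j100 → |·| = √(15²+100²) = √10225 ≈ 101.12, ∠ = arctan(100/15) ≈ 81.47°
pole (s+1): 1 + j100 → |·| = √(1²+100²) = √10001 ≈ 100, ∠ = arctan(100/1) ≈ 89.43°
pole (s+100): 100 + j100 → |·| = √(100²+100²) = √20000 ≈ 141.42, ∠ = arctan(100/100) ≈ 45.00°
pole (s+955): 955 + j100 → |·| = √(955²+100²) = √922025 ≈ 960.22, ∠ = arctan(100/955) ≈ 5.98°
|H| = 2 · 101.12 / 1.3579e+07 ≈ 1.4894e-05
Gain = 20 log₁₀(1.4894e-05) ≈ -96.54 dB
∠H = 81.47° − 140.41° = -58.94°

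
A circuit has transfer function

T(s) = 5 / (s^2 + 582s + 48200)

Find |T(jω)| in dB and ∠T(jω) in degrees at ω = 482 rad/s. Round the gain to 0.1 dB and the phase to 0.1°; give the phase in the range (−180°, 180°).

Substitute s = j482:
Numerator: 5 = 5 + j0
Denominator: (j482)^2 + 582(j482) + 48200 = -184124 + j280524
|N| = √(5² + 0²) ≈ 5, ∠N ≈ 0.00°
|D| = √(184124² + 280524²) ≈ 3.3555e+05, ∠D ≈ 123.28°
|T| = 5 / 3.3555e+05 ≈ 1.4901e-05
Gain = 20 log₁₀(1.4901e-05) ≈ -96.54 dB
∠T = 0.00° − 123.28° = -123.28°

-96.5 dB, -123.3°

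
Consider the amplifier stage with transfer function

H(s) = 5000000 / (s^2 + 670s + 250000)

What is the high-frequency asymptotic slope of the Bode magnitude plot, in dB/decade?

-40 dB/decade

Each pole contributes −20 dB/decade at high frequency; each zero contributes +20 dB/decade.
Net: 0 zero(s) − 2 pole(s) → -40 dB/decade.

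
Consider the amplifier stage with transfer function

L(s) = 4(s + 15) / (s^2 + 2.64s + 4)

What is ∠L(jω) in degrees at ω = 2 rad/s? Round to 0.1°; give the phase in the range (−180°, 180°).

-82.4°

At s = jω = j2:
zero (s+15): 15 + j2 → |·| = √(15²+2²) = √229 ≈ 15.133, ∠ = arctan(2/15) ≈ 7.59°
quadratic: (j2)² + 2.64·j2 + 4 = 0 + j5.28 → |·| ≈ 5.28, ∠ ≈ 90.00°
∠L = 7.59° − 90.00° = -82.41°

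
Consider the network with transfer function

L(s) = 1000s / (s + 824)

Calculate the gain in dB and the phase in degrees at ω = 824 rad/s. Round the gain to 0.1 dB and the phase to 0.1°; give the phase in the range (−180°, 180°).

At s = jω = j824:
zero at origin: s = j824 → |·| = 824, ∠ = 90.00°
pole (s+824): 824 + j824 → |·| = √(824²+824²) = √1357952 ≈ 1165.3, ∠ = arctan(824/824) ≈ 45.00°
|L| = 1000 · 824 / 1165.3 ≈ 707.11
Gain = 20 log₁₀(707.11) ≈ 56.99 dB
∠L = 90.00° − 45.00° = 45.00°

57.0 dB, 45.0°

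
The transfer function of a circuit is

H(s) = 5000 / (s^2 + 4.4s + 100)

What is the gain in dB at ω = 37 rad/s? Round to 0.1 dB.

At s = jω = j37:
quadratic: (j37)² + 4.4·j37 + 100 = -1269 + j162.8 → |·| ≈ 1279.4, ∠ ≈ 172.69°
|H| = 5000 / 1279.4 ≈ 3.9081
Gain = 20 log₁₀(3.9081) ≈ 11.84 dB

11.8 dB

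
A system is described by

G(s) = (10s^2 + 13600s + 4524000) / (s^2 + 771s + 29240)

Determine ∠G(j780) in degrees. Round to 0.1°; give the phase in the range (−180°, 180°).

-35.6°

Substitute s = j780:
Numerator: 10(j780)^2 + 13600(j780) + 4524000 = -1560000 + j10608000
Denominator: (j780)^2 + 771(j780) + 29240 = -579160 + j601380
|N| = √(1560000² + 10608000²) ≈ 1.0722e+07, ∠N ≈ 98.37°
|D| = √(579160² + 601380²) ≈ 8.3492e+05, ∠D ≈ 133.92°
∠G = 98.37° − 133.92° = -35.55°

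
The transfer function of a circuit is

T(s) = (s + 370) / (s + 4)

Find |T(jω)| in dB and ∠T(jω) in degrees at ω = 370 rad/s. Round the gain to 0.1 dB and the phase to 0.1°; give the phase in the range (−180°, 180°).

At s = jω = j370:
zero (s+370): 370 + j370 → |·| = √(370²+370²) = √273800 ≈ 523.26, ∠ = arctan(370/370) ≈ 45.00°
pole (s+4): 4 + j370 → |·| = √(4²+370²) = √136916 ≈ 370.02, ∠ = arctan(370/4) ≈ 89.38°
|T| = 1 · 523.26 / 370.02 ≈ 1.4141
Gain = 20 log₁₀(1.4141) ≈ 3.01 dB
∠T = 45.00° − 89.38° = -44.38°

3.0 dB, -44.4°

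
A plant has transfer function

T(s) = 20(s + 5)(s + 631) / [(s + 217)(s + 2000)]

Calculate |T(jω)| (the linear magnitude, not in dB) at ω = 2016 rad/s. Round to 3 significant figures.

At s = jω = j2016:
zero (s+5): 5 + j2016 → |·| = √(5²+2016²) = √4064281 ≈ 2016, ∠ = arctan(2016/5) ≈ 89.86°
zero (s+631): 631 + j2016 → |·| = √(631²+2016²) = √4462417 ≈ 2112.4, ∠ = arctan(2016/631) ≈ 72.62°
pole (s+217): 217 + j2016 → |·| = √(217²+2016²) = √4111345 ≈ 2027.6, ∠ = arctan(2016/217) ≈ 83.86°
pole (s+2000): 2000 + j2016 → |·| = √(2000²+2016²) = √8064256 ≈ 2839.8, ∠ = arctan(2016/2000) ≈ 45.23°
|T| = 20 · 4.2586e+06 / 5.758e+06 ≈ 14.792

14.8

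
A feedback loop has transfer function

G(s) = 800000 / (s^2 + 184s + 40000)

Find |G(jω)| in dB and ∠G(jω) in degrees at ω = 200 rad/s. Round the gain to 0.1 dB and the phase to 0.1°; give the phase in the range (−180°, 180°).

26.7 dB, -90.0°

At s = jω = j200:
quadratic: (j200)² + 184·j200 + 40000 = 0 + j36800 → |·| ≈ 36800, ∠ ≈ 90.00°
|G| = 800000 / 36800 ≈ 21.739
Gain = 20 log₁₀(21.739) ≈ 26.74 dB
∠G = 0.00° − 90.00° = -90.00°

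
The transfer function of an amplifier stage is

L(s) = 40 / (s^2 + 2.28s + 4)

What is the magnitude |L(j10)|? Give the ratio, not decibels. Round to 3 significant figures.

0.405

At s = jω = j10:
quadratic: (j10)² + 2.28·j10 + 4 = -96 + j22.8 → |·| ≈ 98.67, ∠ ≈ 166.64°
|L| = 40 / 98.67 ≈ 0.40539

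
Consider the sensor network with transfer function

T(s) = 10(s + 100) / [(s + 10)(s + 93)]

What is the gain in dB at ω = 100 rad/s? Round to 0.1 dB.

At s = jω = j100:
zero (s+100): 100 + j100 → |·| = √(100²+100²) = √20000 ≈ 141.42, ∠ = arctan(100/100) ≈ 45.00°
pole (s+10): 10 + j100 → |·| = √(10²+100²) = √10100 ≈ 100.5, ∠ = arctan(100/10) ≈ 84.29°
pole (s+93): 93 + j100 → |·| = √(93²+100²) = √18649 ≈ 136.56, ∠ = arctan(100/93) ≈ 47.08°
|T| = 10 · 141.42 / 13724 ≈ 0.10305
Gain = 20 log₁₀(0.10305) ≈ -19.74 dB

-19.7 dB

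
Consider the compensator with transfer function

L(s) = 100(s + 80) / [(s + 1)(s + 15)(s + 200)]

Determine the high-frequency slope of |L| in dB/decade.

-40 dB/decade

Each pole contributes −20 dB/decade at high frequency; each zero contributes +20 dB/decade.
Net: 1 zero(s) − 3 pole(s) → -40 dB/decade.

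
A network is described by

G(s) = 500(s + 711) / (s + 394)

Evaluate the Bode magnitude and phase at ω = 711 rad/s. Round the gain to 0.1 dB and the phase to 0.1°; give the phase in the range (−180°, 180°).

At s = jω = j711:
zero (s+711): 711 + j711 → |·| = √(711²+711²) = √1011042 ≈ 1005.5, ∠ = arctan(711/711) ≈ 45.00°
pole (s+394): 394 + j711 → |·| = √(394²+711²) = √660757 ≈ 812.87, ∠ = arctan(711/394) ≈ 61.01°
|G| = 500 · 1005.5 / 812.87 ≈ 618.49
Gain = 20 log₁₀(618.49) ≈ 55.83 dB
∠G = 45.00° − 61.01° = -16.01°

55.8 dB, -16.0°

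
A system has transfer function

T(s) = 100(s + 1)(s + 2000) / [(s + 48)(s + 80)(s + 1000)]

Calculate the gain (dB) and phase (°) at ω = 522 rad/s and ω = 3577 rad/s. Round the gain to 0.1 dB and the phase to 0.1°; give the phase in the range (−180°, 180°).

ω = 522: -9.2 dB, -89.1°; ω = 3577: -30.2 dB, -101.6°

At s = jω = j522:
zero (s+1): 1 + j522 → |·| = √(1²+522²) = √272485 ≈ 522, ∠ = arctan(522/1) ≈ 89.89°
zero (s+2000): 2000 + j522 → |·| = √(2000²+522²) = √4272484 ≈ 2067, ∠ = arctan(522/2000) ≈ 14.63°
pole (s+48): 48 + j522 → |·| = √(48²+522²) = √274788 ≈ 524.2, ∠ = arctan(522/48) ≈ 84.75°
pole (s+80): 80 + j522 → |·| = √(80²+522²) = √278884 ≈ 528.09, ∠ = arctan(522/80) ≈ 81.29°
pole (s+1000): 1000 + j522 → |·| = √(1000²+522²) = √1272484 ≈ 1128, ∠ = arctan(522/1000) ≈ 27.56°
|T| = 100 · 1.079e+06 / 3.1226e+08 ≈ 0.34555
Gain = 20 log₁₀(0.34555) ≈ -9.23 dB
∠T = 104.52° − 193.60° = -89.08°

At s = jω = j3577:
zero (s+1): 1 + j3577 → |·| = √(1²+3577²) = √12794930 ≈ 3577, ∠ = arctan(3577/1) ≈ 89.98°
zero (s+2000): 2000 + j3577 → |·| = √(2000²+3577²) = √16794929 ≈ 4098.2, ∠ = arctan(3577/2000) ≈ 60.79°
pole (s+48): 48 + j3577 → |·| = √(48²+3577²) = √12797233 ≈ 3577.3, ∠ = arctan(3577/48) ≈ 89.23°
pole (s+80): 80 + j3577 → |·| = √(80²+3577²) = √12801329 ≈ 3577.9, ∠ = arctan(3577/80) ≈ 88.72°
pole (s+1000): 1000 + j3577 → |·| = √(1000²+3577²) = √13794929 ≈ 3714.2, ∠ = arctan(3577/1000) ≈ 74.38°
|T| = 100 · 1.4659e+07 / 4.7539e+10 ≈ 0.030836
Gain = 20 log₁₀(0.030836) ≈ -30.22 dB
∠T = 150.77° − 252.33° = -101.56°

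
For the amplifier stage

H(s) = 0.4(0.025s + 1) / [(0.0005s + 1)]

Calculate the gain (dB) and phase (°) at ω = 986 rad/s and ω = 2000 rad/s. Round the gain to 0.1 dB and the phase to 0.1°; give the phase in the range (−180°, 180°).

At ω = 986 rad/s:
zero (1 + j986·0.025) = 1 + j24.65 → |·| ≈ 24.67, ∠ ≈ 87.68°
pole (1 + j986·0.0005) = 1 + j0.493 → |·| ≈ 1.1149, ∠ ≈ 26.24°
|H| = 0.4 · 24.67 / (1.1149) ≈ 8.851
Gain = 20 log₁₀(8.851) ≈ 18.94 dB
∠H = (87.68°) − (26.24°) = 61.44°

At ω = 2000 rad/s:
zero (1 + j2000·0.025) = 1 + j50 → |·| ≈ 50.01, ∠ ≈ 88.85°
pole (1 + j2000·0.0005) = 1 + j1 → |·| ≈ 1.4142, ∠ ≈ 45.00°
|H| = 0.4 · 50.01 / (1.4142) ≈ 14.145
Gain = 20 log₁₀(14.145) ≈ 23.01 dB
∠H = (88.85°) − (45.00°) = 43.85°

ω = 986: 18.9 dB, 61.4°; ω = 2000: 23.0 dB, 43.9°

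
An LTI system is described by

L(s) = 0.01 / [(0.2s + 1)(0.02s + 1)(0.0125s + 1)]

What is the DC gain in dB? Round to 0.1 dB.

L(0) = 0.01 · 1 / 1 = 0.01
20 log₁₀(0.01) ≈ -40.00 dB

-40.0 dB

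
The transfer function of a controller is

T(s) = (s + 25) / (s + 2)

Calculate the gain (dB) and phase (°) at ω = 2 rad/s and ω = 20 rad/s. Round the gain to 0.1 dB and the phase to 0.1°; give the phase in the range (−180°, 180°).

ω = 2: 19.0 dB, -40.4°; ω = 20: 4.0 dB, -45.6°

Substitute s = j2:
Numerator: (j2) + 25 = 25 + j2
Denominator: (j2) + 2 = 2 + j2
|N| = √(25² + 2²) ≈ 25.08, ∠N ≈ 4.57°
|D| = √(2² + 2²) ≈ 2.8284, ∠D ≈ 45.00°
|T| = 25.08 / 2.8284 ≈ 8.8672
Gain = 20 log₁₀(8.8672) ≈ 18.96 dB
∠T = 4.57° − 45.00° = -40.43°

Substitute s = j20:
Numerator: (j20) + 25 = 25 + j20
Denominator: (j20) + 2 = 2 + j20
|N| = √(25² + 20²) ≈ 32.016, ∠N ≈ 38.66°
|D| = √(2² + 20²) ≈ 20.1, ∠D ≈ 84.29°
|T| = 32.016 / 20.1 ≈ 1.5928
Gain = 20 log₁₀(1.5928) ≈ 4.04 dB
∠T = 38.66° − 84.29° = -45.63°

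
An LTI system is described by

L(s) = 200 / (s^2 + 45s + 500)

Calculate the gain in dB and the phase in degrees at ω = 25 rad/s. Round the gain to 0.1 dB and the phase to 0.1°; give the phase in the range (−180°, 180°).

-15.1 dB, -96.3°

Substitute s = j25:
Numerator: 200 = 200 + j0
Denominator: (j25)^2 + 45(j25) + 500 = -125 + j1125
|N| = √(200² + 0²) ≈ 200, ∠N ≈ 0.00°
|D| = √(125² + 1125²) ≈ 1131.9, ∠D ≈ 96.34°
|L| = 200 / 1131.9 ≈ 0.17669
Gain = 20 log₁₀(0.17669) ≈ -15.06 dB
∠L = 0.00° − 96.34° = -96.34°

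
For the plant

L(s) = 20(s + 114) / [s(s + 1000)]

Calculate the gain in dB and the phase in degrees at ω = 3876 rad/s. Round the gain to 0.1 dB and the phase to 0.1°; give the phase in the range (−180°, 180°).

-46.0 dB, -77.2°

At s = jω = j3876:
zero (s+114): 114 + j3876 → |·| = √(114²+3876²) = √15036372 ≈ 3877.7, ∠ = arctan(3876/114) ≈ 88.32°
pole (s+1000): 1000 + j3876 → |·| = √(1000²+3876²) = √16023376 ≈ 4002.9, ∠ = arctan(3876/1000) ≈ 75.53°
pole at origin: |s| = 3876, ∠ = 90.00° (in denominator)
|L| = 20 · 3877.7 / 1.5515e+07 ≈ 0.0049986
Gain = 20 log₁₀(0.0049986) ≈ -46.02 dB
∠L = 88.32° − 165.53° = -77.21°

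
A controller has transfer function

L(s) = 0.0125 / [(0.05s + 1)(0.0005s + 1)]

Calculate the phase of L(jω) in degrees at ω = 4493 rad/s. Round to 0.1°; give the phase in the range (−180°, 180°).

At ω = 4493 rad/s:
pole (1 + j4493·0.05) = 1 + j224.65 → |·| ≈ 224.65, ∠ ≈ 89.74°
pole (1 + j4493·0.0005) = 1 + j2.2465 → |·| ≈ 2.459, ∠ ≈ 66.00°
∠L = (0°) − (89.74° + 66.00°) = -155.74°

-155.7°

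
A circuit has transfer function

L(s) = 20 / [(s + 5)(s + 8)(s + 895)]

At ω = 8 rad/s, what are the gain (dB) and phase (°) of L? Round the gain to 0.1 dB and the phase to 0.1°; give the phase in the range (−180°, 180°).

-73.6 dB, -103.5°

At s = jω = j8:
pole (s+5): 5 + j8 → |·| = √(5²+8²) = √89 ≈ 9.434, ∠ = arctan(8/5) ≈ 57.99°
pole (s+8): 8 + j8 → |·| = √(8²+8²) = √128 ≈ 11.314, ∠ = arctan(8/8) ≈ 45.00°
pole (s+895): 895 + j8 → |·| = √(895²+8²) = √801089 ≈ 895.04, ∠ = arctan(8/895) ≈ 0.51°
|L| = 20 / 95533 ≈ 0.00020935
Gain = 20 log₁₀(0.00020935) ≈ -73.58 dB
∠L = 0.00° − 103.50° = -103.50°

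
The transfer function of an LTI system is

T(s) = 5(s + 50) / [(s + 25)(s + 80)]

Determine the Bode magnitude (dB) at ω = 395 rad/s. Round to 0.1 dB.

-38.1 dB

At s = jω = j395:
zero (s+50): 50 + j395 → |·| = √(50²+395²) = √158525 ≈ 398.15, ∠ = arctan(395/50) ≈ 82.79°
pole (s+25): 25 + j395 → |·| = √(25²+395²) = √156650 ≈ 395.79, ∠ = arctan(395/25) ≈ 86.38°
pole (s+80): 80 + j395 → |·| = √(80²+395²) = √162425 ≈ 403.02, ∠ = arctan(395/80) ≈ 78.55°
|T| = 5 · 398.15 / 1.5951e+05 ≈ 0.01248
Gain = 20 log₁₀(0.01248) ≈ -38.08 dB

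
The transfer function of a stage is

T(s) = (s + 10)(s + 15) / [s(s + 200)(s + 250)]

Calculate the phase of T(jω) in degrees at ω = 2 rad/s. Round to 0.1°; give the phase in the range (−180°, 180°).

At s = jω = j2:
zero (s+10): 10 + j2 → |·| = √(10²+2²) = √104 ≈ 10.198, ∠ = arctan(2/10) ≈ 11.31°
zero (s+15): 15 + j2 → |·| = √(15²+2²) = √229 ≈ 15.133, ∠ = arctan(2/15) ≈ 7.59°
pole (s+200): 200 + j2 → |·| = √(200²+2²) = √40004 ≈ 200.01, ∠ = arctan(2/200) ≈ 0.57°
pole (s+250): 250 + j2 → |·| = √(250²+2²) = √62504 ≈ 250.01, ∠ = arctan(2/250) ≈ 0.46°
pole at origin: |s| = 2, ∠ = 90.00° (in denominator)
∠T = 18.90° − 91.03° = -72.13°

-72.1°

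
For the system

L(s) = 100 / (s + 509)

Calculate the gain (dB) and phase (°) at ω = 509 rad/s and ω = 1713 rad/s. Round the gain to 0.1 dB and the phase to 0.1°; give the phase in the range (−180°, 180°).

ω = 509: -17.1 dB, -45.0°; ω = 1713: -25.0 dB, -73.5°

Substitute s = j509:
Numerator: 100 = 100 + j0
Denominator: (j509) + 509 = 509 + j509
|N| = √(100² + 0²) ≈ 100, ∠N ≈ 0.00°
|D| = √(509² + 509²) ≈ 719.83, ∠D ≈ 45.00°
|L| = 100 / 719.83 ≈ 0.13892
Gain = 20 log₁₀(0.13892) ≈ -17.14 dB
∠L = 0.00° − 45.00° = -45.00°

Substitute s = j1713:
Numerator: 100 = 100 + j0
Denominator: (j1713) + 509 = 509 + j1713
|N| = √(100² + 0²) ≈ 100, ∠N ≈ 0.00°
|D| = √(509² + 1713²) ≈ 1787, ∠D ≈ 73.45°
|L| = 100 / 1787 ≈ 0.05596
Gain = 20 log₁₀(0.05596) ≈ -25.04 dB
∠L = 0.00° − 73.45° = -73.45°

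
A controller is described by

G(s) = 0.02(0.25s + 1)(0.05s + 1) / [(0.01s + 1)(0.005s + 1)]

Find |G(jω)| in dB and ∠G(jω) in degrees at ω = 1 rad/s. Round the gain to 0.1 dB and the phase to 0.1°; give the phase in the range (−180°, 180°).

At ω = 1 rad/s:
zero (1 + j1·0.25) = 1 + j0.25 → |·| ≈ 1.0308, ∠ ≈ 14.04°
zero (1 + j1·0.05) = 1 + j0.05 → |·| ≈ 1.0012, ∠ ≈ 2.86°
pole (1 + j1·0.01) = 1 + j0.01 → |·| ≈ 1, ∠ ≈ 0.57°
pole (1 + j1·0.005) = 1 + j0.005 → |·| ≈ 1, ∠ ≈ 0.29°
|G| = 0.02 · 1.0308 · 1.0012 / (1 · 1) ≈ 0.020641
Gain = 20 log₁₀(0.020641) ≈ -33.71 dB
∠G = (14.04° + 2.86°) − (0.57° + 0.29°) = 16.04°

-33.7 dB, 16.0°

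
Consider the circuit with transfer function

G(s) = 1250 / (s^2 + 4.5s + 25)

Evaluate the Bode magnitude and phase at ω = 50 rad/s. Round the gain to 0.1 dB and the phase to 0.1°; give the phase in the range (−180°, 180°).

-6.0 dB, -174.8°

At s = jω = j50:
quadratic: (j50)² + 4.5·j50 + 25 = -2475 + j225 → |·| ≈ 2485.2, ∠ ≈ 174.81°
|G| = 1250 / 2485.2 ≈ 0.50298
Gain = 20 log₁₀(0.50298) ≈ -5.97 dB
∠G = 0.00° − 174.81° = -174.81°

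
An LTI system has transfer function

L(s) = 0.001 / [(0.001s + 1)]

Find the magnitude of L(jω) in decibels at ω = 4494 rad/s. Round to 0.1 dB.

At ω = 4494 rad/s:
pole (1 + j4494·0.001) = 1 + j4.494 → |·| ≈ 4.6039, ∠ ≈ 77.45°
|L| = 0.001 · 1 / (4.6039) ≈ 0.00021721
Gain = 20 log₁₀(0.00021721) ≈ -73.26 dB

-73.3 dB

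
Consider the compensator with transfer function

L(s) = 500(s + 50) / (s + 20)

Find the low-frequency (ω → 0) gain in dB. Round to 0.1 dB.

L(0) = 500·50 / (20) = 1250
20 log₁₀(1250) ≈ 61.94 dB

61.9 dB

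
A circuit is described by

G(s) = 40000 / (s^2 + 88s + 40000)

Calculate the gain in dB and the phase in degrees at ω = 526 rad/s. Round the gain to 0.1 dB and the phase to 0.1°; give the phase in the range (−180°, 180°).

At s = jω = j526:
quadratic: (j526)² + 88·j526 + 40000 = -236676 + j46288 → |·| ≈ 2.4116e+05, ∠ ≈ 168.93°
|G| = 40000 / 2.4116e+05 ≈ 0.16586
Gain = 20 log₁₀(0.16586) ≈ -15.61 dB
∠G = 0.00° − 168.93° = -168.93°

-15.6 dB, -168.9°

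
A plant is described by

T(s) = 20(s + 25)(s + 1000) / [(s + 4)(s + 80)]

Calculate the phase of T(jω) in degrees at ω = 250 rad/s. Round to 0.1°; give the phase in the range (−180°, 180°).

At s = jω = j250:
zero (s+25): 25 + j250 → |·| = √(25²+250²) = √63125 ≈ 251.25, ∠ = arctan(250/25) ≈ 84.29°
zero (s+1000): 1000 + j250 → |·| = √(1000²+250²) = √1062500 ≈ 1030.8, ∠ = arctan(250/1000) ≈ 14.04°
pole (s+4): 4 + j250 → |·| = √(4²+250²) = √62516 ≈ 250.03, ∠ = arctan(250/4) ≈ 89.08°
pole (s+80): 80 + j250 → |·| = √(80²+250²) = √68900 ≈ 262.49, ∠ = arctan(250/80) ≈ 72.26°
∠T = 98.33° − 161.34° = -63.01°

-63.0°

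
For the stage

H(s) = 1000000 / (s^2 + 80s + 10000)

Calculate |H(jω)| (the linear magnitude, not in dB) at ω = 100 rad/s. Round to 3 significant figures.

125

At s = jω = j100:
quadratic: (j100)² + 80·j100 + 10000 = 0 + j8000 → |·| ≈ 8000, ∠ ≈ 90.00°
|H| = 1000000 / 8000 ≈ 125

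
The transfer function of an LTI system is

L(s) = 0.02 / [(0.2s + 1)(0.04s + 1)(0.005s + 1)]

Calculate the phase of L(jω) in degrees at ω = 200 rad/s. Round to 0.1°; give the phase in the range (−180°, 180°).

143.6°

At ω = 200 rad/s:
pole (1 + j200·0.2) = 1 + j40 → |·| ≈ 40.012, ∠ ≈ 88.57°
pole (1 + j200·0.04) = 1 + j8 → |·| ≈ 8.0623, ∠ ≈ 82.87°
pole (1 + j200·0.005) = 1 + j1 → |·| ≈ 1.4142, ∠ ≈ 45.00°
∠L = (0°) − (88.57° + 82.87° + 45.00°) = -216.44° ≡ 143.56° (principal value)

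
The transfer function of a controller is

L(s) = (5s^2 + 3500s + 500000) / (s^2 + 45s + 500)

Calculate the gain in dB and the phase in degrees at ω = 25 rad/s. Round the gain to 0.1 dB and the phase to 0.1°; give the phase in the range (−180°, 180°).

53.0 dB, -86.4°

Substitute s = j25:
Numerator: 5(j25)^2 + 3500(j25) + 500000 = 496875 + j87500
Denominator: (j25)^2 + 45(j25) + 500 = -125 + j1125
|N| = √(496875² + 87500²) ≈ 5.0452e+05, ∠N ≈ 9.99°
|D| = √(125² + 1125²) ≈ 1131.9, ∠D ≈ 96.34°
|L| = 5.0452e+05 / 1131.9 ≈ 445.73
Gain = 20 log₁₀(445.73) ≈ 52.98 dB
∠L = 9.99° − 96.34° = -86.35°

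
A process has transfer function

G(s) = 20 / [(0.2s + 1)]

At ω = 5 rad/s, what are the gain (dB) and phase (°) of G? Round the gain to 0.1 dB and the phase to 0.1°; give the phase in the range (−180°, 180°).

23.0 dB, -45.0°

At ω = 5 rad/s:
pole (1 + j5·0.2) = 1 + j1 → |·| ≈ 1.4142, ∠ ≈ 45.00°
|G| = 20 · 1 / (1.4142) ≈ 14.142
Gain = 20 log₁₀(14.142) ≈ 23.01 dB
∠G = (0°) − (45.00°) = -45.00°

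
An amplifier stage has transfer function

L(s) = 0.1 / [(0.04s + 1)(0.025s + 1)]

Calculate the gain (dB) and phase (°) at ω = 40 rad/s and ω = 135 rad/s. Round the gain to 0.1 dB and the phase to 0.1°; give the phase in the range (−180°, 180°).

At ω = 40 rad/s:
pole (1 + j40·0.04) = 1 + j1.6 → |·| ≈ 1.8868, ∠ ≈ 57.99°
pole (1 + j40·0.025) = 1 + j1 → |·| ≈ 1.4142, ∠ ≈ 45.00°
|L| = 0.1 · 1 / (1.8868 · 1.4142) ≈ 0.037477
Gain = 20 log₁₀(0.037477) ≈ -28.52 dB
∠L = (0°) − (57.99° + 45.00°) = -102.99°

At ω = 135 rad/s:
pole (1 + j135·0.04) = 1 + j5.4 → |·| ≈ 5.4918, ∠ ≈ 79.51°
pole (1 + j135·0.025) = 1 + j3.375 → |·| ≈ 3.52, ∠ ≈ 73.50°
|L| = 0.1 · 1 / (5.4918 · 3.52) ≈ 0.005173
Gain = 20 log₁₀(0.005173) ≈ -45.73 dB
∠L = (0°) − (79.51° + 73.50°) = -153.01°

ω = 40: -28.5 dB, -103.0°; ω = 135: -45.7 dB, -153.0°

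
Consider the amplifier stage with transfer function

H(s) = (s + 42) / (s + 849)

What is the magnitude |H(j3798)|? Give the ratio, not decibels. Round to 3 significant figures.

Substitute s = j3798:
Numerator: (j3798) + 42 = 42 + j3798
Denominator: (j3798) + 849 = 849 + j3798
|N| = √(42² + 3798²) ≈ 3798.2, ∠N ≈ 89.37°
|D| = √(849² + 3798²) ≈ 3891.7, ∠D ≈ 77.40°
|H| = 3798.2 / 3891.7 ≈ 0.97597

0.976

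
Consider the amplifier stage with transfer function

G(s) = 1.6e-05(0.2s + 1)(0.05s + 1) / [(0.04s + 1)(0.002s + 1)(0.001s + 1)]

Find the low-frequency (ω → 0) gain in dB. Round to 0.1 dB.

G(0) = 1.6e-05 · 1 / 1 = 1.6e-05
20 log₁₀(1.6e-05) ≈ -95.92 dB

-95.9 dB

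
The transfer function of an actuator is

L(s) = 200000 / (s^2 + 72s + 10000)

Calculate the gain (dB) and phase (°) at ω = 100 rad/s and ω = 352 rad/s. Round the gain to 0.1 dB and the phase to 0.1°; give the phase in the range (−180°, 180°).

At s = jω = j100:
quadratic: (j100)² + 72·j100 + 10000 = 0 + j7200 → |·| ≈ 7200, ∠ ≈ 90.00°
|L| = 200000 / 7200 ≈ 27.778
Gain = 20 log₁₀(27.778) ≈ 28.87 dB
∠L = 0.00° − 90.00° = -90.00°

At s = jω = j352:
quadratic: (j352)² + 72·j352 + 10000 = -113904 + j25344 → |·| ≈ 1.1669e+05, ∠ ≈ 167.46°
|L| = 200000 / 1.1669e+05 ≈ 1.7139
Gain = 20 log₁₀(1.7139) ≈ 4.68 dB
∠L = 0.00° − 167.46° = -167.46°

ω = 100: 28.9 dB, -90.0°; ω = 352: 4.7 dB, -167.5°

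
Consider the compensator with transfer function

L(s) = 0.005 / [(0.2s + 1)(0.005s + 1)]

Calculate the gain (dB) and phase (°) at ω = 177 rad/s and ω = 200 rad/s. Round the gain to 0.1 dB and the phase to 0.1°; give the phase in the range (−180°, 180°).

ω = 177: -79.5 dB, -129.9°; ω = 200: -81.1 dB, -133.6°

At ω = 177 rad/s:
pole (1 + j177·0.2) = 1 + j35.4 → |·| ≈ 35.414, ∠ ≈ 88.38°
pole (1 + j177·0.005) = 1 + j0.885 → |·| ≈ 1.3354, ∠ ≈ 41.51°
|L| = 0.005 · 1 / (35.414 · 1.3354) ≈ 0.00010573
Gain = 20 log₁₀(0.00010573) ≈ -79.52 dB
∠L = (0°) − (88.38° + 41.51°) = -129.89°

At ω = 200 rad/s:
pole (1 + j200·0.2) = 1 + j40 → |·| ≈ 40.012, ∠ ≈ 88.57°
pole (1 + j200·0.005) = 1 + j1 → |·| ≈ 1.4142, ∠ ≈ 45.00°
|L| = 0.005 · 1 / (40.012 · 1.4142) ≈ 8.8363e-05
Gain = 20 log₁₀(8.8363e-05) ≈ -81.07 dB
∠L = (0°) − (88.57° + 45.00°) = -133.57°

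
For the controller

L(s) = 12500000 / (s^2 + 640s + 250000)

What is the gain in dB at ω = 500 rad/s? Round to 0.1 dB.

At s = jω = j500:
quadratic: (j500)² + 640·j500 + 250000 = 0 + j320000 → |·| ≈ 3.2e+05, ∠ ≈ 90.00°
|L| = 12500000 / 3.2e+05 ≈ 39.062
Gain = 20 log₁₀(39.062) ≈ 31.84 dB

31.8 dB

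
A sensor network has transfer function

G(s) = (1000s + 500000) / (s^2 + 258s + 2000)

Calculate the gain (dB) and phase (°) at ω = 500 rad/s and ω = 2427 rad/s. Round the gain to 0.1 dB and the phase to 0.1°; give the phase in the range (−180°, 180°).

ω = 500: 8.1 dB, -107.5°; ω = 2427: -7.6 dB, -95.6°

Substitute s = j500:
Numerator: 1000(j500) + 500000 = 500000 + j500000
Denominator: (j500)^2 + 258(j500) + 2000 = -248000 + j129000
|N| = √(500000² + 500000²) ≈ 7.0711e+05, ∠N ≈ 45.00°
|D| = √(248000² + 129000²) ≈ 2.7954e+05, ∠D ≈ 152.52°
|G| = 7.0711e+05 / 2.7954e+05 ≈ 2.5295
Gain = 20 log₁₀(2.5295) ≈ 8.06 dB
∠G = 45.00° − 152.52° = -107.52°

Substitute s = j2427:
Numerator: 1000(j2427) + 500000 = 500000 + j2427000
Denominator: (j2427)^2 + 258(j2427) + 2000 = -5888329 + j626166
|N| = √(500000² + 2427000²) ≈ 2.478e+06, ∠N ≈ 78.36°
|D| = √(5888329² + 626166²) ≈ 5.9215e+06, ∠D ≈ 173.93°
|G| = 2.478e+06 / 5.9215e+06 ≈ 0.41848
Gain = 20 log₁₀(0.41848) ≈ -7.57 dB
∠G = 78.36° − 173.93° = -95.57°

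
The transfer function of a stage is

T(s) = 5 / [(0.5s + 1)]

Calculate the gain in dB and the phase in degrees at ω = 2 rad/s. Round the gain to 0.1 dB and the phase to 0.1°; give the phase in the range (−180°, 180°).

At ω = 2 rad/s:
pole (1 + j2·0.5) = 1 + j1 → |·| ≈ 1.4142, ∠ ≈ 45.00°
|T| = 5 · 1 / (1.4142) ≈ 3.5356
Gain = 20 log₁₀(3.5356) ≈ 10.97 dB
∠T = (0°) − (45.00°) = -45.00°

11.0 dB, -45.0°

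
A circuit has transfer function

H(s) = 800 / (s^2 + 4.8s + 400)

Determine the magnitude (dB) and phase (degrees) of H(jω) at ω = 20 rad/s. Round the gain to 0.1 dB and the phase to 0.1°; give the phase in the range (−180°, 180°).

At s = jω = j20:
quadratic: (j20)² + 4.8·j20 + 400 = 0 + j96 → |·| ≈ 96, ∠ ≈ 90.00°
|H| = 800 / 96 ≈ 8.3333
Gain = 20 log₁₀(8.3333) ≈ 18.42 dB
∠H = 0.00° − 90.00° = -90.00°

18.4 dB, -90.0°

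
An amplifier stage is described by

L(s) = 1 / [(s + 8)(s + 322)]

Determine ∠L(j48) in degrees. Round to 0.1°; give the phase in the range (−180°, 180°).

-89.0°

At s = jω = j48:
pole (s+8): 8 + j48 → |·| = √(8²+48²) = √2368 ≈ 48.662, ∠ = arctan(48/8) ≈ 80.54°
pole (s+322): 322 + j48 → |·| = √(322²+48²) = √105988 ≈ 325.56, ∠ = arctan(48/322) ≈ 8.48°
∠L = 0.00° − 89.02° = -89.02°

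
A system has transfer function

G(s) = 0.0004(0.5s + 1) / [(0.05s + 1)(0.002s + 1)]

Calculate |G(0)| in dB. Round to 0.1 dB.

G(0) = 0.0004 · 1 / 1 = 0.0004
20 log₁₀(0.0004) ≈ -67.96 dB

-68.0 dB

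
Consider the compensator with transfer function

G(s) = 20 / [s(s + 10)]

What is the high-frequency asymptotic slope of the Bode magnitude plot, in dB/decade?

-40 dB/decade

Each pole contributes −20 dB/decade at high frequency; each zero contributes +20 dB/decade.
Net: 0 zero(s) − 2 pole(s) → -40 dB/decade.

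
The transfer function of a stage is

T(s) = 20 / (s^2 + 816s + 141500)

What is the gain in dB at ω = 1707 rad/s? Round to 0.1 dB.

-103.8 dB

Substitute s = j1707:
Numerator: 20 = 20 + j0
Denominator: (j1707)^2 + 816(j1707) + 141500 = -2772349 + j1392912
|N| = √(20² + 0²) ≈ 20, ∠N ≈ 0.00°
|D| = √(2772349² + 1392912²) ≈ 3.1026e+06, ∠D ≈ 153.32°
|T| = 20 / 3.1026e+06 ≈ 6.4462e-06
Gain = 20 log₁₀(6.4462e-06) ≈ -103.81 dB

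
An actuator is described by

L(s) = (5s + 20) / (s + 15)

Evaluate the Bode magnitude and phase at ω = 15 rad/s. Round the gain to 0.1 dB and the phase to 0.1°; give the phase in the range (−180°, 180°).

Substitute s = j15:
Numerator: 5(j15) + 20 = 20 + j75
Denominator: (j15) + 15 = 15 + j15
|N| = √(20² + 75²) ≈ 77.621, ∠N ≈ 75.07°
|D| = √(15² + 15²) ≈ 21.213, ∠D ≈ 45.00°
|L| = 77.621 / 21.213 ≈ 3.6591
Gain = 20 log₁₀(3.6591) ≈ 11.27 dB
∠L = 75.07° − 45.00° = 30.07°

11.3 dB, 30.1°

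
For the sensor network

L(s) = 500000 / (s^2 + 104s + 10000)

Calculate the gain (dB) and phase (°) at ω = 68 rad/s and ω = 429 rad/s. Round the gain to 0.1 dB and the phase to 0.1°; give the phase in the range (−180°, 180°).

ω = 68: 35.0 dB, -52.8°; ω = 429: 8.9 dB, -165.6°

At s = jω = j68:
quadratic: (j68)² + 104·j68 + 10000 = 5376 + j7072 → |·| ≈ 8883.4, ∠ ≈ 52.76°
|L| = 500000 / 8883.4 ≈ 56.285
Gain = 20 log₁₀(56.285) ≈ 35.01 dB
∠L = 0.00° − 52.76° = -52.76°

At s = jω = j429:
quadratic: (j429)² + 104·j429 + 10000 = -174041 + j44616 → |·| ≈ 1.7967e+05, ∠ ≈ 165.62°
|L| = 500000 / 1.7967e+05 ≈ 2.7829
Gain = 20 log₁₀(2.7829) ≈ 8.89 dB
∠L = 0.00° − 165.62° = -165.62°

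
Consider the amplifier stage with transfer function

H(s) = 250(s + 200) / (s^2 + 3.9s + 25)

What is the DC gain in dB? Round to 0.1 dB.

66.0 dB

H(0) = 250·200 / 25 = 2000
20 log₁₀(2000) ≈ 66.02 dB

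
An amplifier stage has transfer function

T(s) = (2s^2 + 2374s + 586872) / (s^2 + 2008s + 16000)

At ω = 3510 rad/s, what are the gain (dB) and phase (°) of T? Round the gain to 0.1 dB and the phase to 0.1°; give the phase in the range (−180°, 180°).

Substitute s = j3510:
Numerator: 2(j3510)^2 + 2374(j3510) + 586872 = -24053328 + j8332740
Denominator: (j3510)^2 + 2008(j3510) + 16000 = -12304100 + j7048080
|N| = √(24053328² + 8332740²) ≈ 2.5456e+07, ∠N ≈ 160.89°
|D| = √(12304100² + 7048080²) ≈ 1.418e+07, ∠D ≈ 150.19°
|T| = 2.5456e+07 / 1.418e+07 ≈ 1.7952
Gain = 20 log₁₀(1.7952) ≈ 5.08 dB
∠T = 160.89° − 150.19° = 10.70°

5.1 dB, 10.7°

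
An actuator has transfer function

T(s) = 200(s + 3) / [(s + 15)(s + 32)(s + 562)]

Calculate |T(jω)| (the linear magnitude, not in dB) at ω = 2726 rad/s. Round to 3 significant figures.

2.64e-05

At s = jω = j2726:
zero (s+3): 3 + j2726 → |·| = √(3²+2726²) = √7431085 ≈ 2726, ∠ = arctan(2726/3) ≈ 89.94°
pole (s+15): 15 + j2726 → |·| = √(15²+2726²) = √7431301 ≈ 2726, ∠ = arctan(2726/15) ≈ 89.68°
pole (s+32): 32 + j2726 → |·| = √(32²+2726²) = √7432100 ≈ 2726.2, ∠ = arctan(2726/32) ≈ 89.33°
pole (s+562): 562 + j2726 → |·| = √(562²+2726²) = √7746920 ≈ 2783.3, ∠ = arctan(2726/562) ≈ 78.35°
|T| = 200 · 2726 / 2.0684e+10 ≈ 2.6359e-05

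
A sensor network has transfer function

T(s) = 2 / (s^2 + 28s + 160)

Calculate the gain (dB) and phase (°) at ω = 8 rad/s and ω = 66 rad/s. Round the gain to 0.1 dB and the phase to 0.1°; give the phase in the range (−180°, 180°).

Substitute s = j8:
Numerator: 2 = 2 + j0
Denominator: (j8)^2 + 28(j8) + 160 = 96 + j224
|N| = √(2² + 0²) ≈ 2, ∠N ≈ 0.00°
|D| = √(96² + 224²) ≈ 243.7, ∠D ≈ 66.80°
|T| = 2 / 243.7 ≈ 0.0082068
Gain = 20 log₁₀(0.0082068) ≈ -41.72 dB
∠T = 0.00° − 66.80° = -66.80°

Substitute s = j66:
Numerator: 2 = 2 + j0
Denominator: (j66)^2 + 28(j66) + 160 = -4196 + j1848
|N| = √(2² + 0²) ≈ 2, ∠N ≈ 0.00°
|D| = √(4196² + 1848²) ≈ 4584.9, ∠D ≈ 156.23°
|T| = 2 / 4584.9 ≈ 0.00043621
Gain = 20 log₁₀(0.00043621) ≈ -67.21 dB
∠T = 0.00° − 156.23° = -156.23°

ω = 8: -41.7 dB, -66.8°; ω = 66: -67.2 dB, -156.2°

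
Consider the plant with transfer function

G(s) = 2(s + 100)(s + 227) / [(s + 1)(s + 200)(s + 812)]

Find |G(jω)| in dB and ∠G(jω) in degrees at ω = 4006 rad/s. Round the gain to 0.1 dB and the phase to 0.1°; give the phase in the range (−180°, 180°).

At s = jω = j4006:
zero (s+100): 100 + j4006 → |·| = √(100²+4006²) = √16058036 ≈ 4007.2, ∠ = arctan(4006/100) ≈ 88.57°
zero (s+227): 227 + j4006 → |·| = √(227²+4006²) = √16099565 ≈ 4012.4, ∠ = arctan(4006/227) ≈ 86.76°
pole (s+1): 1 + j4006 → |·| = √(1²+4006²) = √16048037 ≈ 4006, ∠ = arctan(4006/1) ≈ 89.99°
pole (s+200): 200 + j4006 → |·| = √(200²+4006²) = √16088036 ≈ 4011, ∠ = arctan(4006/200) ≈ 87.14°
pole (s+812): 812 + j4006 → |·| = √(812²+4006²) = √16707380 ≈ 4087.5, ∠ = arctan(4006/812) ≈ 78.54°
|G| = 2 · 1.6078e+07 / 6.5678e+10 ≈ 0.0004896
Gain = 20 log₁₀(0.0004896) ≈ -66.20 dB
∠G = 175.33° − 255.67° = -80.34°

-66.2 dB, -80.3°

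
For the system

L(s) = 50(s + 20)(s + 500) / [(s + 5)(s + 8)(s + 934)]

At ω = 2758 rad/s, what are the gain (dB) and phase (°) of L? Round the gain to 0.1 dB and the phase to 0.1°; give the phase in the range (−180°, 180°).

At s = jω = j2758:
zero (s+20): 20 + j2758 → |·| = √(20²+2758²) = √7606964 ≈ 2758.1, ∠ = arctan(2758/20) ≈ 89.58°
zero (s+500): 500 + j2758 → |·| = √(500²+2758²) = √7856564 ≈ 2803, ∠ = arctan(2758/500) ≈ 79.72°
pole (s+5): 5 + j2758 → |·| = √(5²+2758²) = √7606589 ≈ 2758, ∠ = arctan(2758/5) ≈ 89.90°
pole (s+8): 8 + j2758 → |·| = √(8²+2758²) = √7606628 ≈ 2758, ∠ = arctan(2758/8) ≈ 89.83°
pole (s+934): 934 + j2758 → |·| = √(934²+2758²) = √8478920 ≈ 2911.9, ∠ = arctan(2758/934) ≈ 71.29°
|L| = 50 · 7.731e+06 / 2.215e+10 ≈ 0.017451
Gain = 20 log₁₀(0.017451) ≈ -35.16 dB
∠L = 169.30° − 251.02° = -81.72°

-35.2 dB, -81.7°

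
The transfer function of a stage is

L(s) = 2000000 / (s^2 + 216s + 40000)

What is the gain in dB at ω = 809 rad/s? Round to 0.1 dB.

At s = jω = j809:
quadratic: (j809)² + 216·j809 + 40000 = -614481 + j174744 → |·| ≈ 6.3884e+05, ∠ ≈ 164.13°
|L| = 2000000 / 6.3884e+05 ≈ 3.1307
Gain = 20 log₁₀(3.1307) ≈ 9.91 dB

9.9 dB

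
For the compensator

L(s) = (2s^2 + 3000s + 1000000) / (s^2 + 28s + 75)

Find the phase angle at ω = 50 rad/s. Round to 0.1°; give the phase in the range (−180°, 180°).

-141.4°

Substitute s = j50:
Numerator: 2(j50)^2 + 3000(j50) + 1000000 = 995000 + j150000
Denominator: (j50)^2 + 28(j50) + 75 = -2425 + j1400
|N| = √(995000² + 150000²) ≈ 1.0062e+06, ∠N ≈ 8.57°
|D| = √(2425² + 1400²) ≈ 2800.1, ∠D ≈ 150.00°
∠L = 8.57° − 150.00° = -141.43°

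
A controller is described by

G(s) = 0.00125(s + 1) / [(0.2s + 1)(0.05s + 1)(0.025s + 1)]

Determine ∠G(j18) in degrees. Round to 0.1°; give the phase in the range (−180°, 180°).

At ω = 18 rad/s:
zero (1 + j18·1) = 1 + j18 → |·| ≈ 18.028, ∠ ≈ 86.82°
pole (1 + j18·0.2) = 1 + j3.6 → |·| ≈ 3.7363, ∠ ≈ 74.48°
pole (1 + j18·0.05) = 1 + j0.9 → |·| ≈ 1.3454, ∠ ≈ 41.99°
pole (1 + j18·0.025) = 1 + j0.45 → |·| ≈ 1.0966, ∠ ≈ 24.23°
∠G = (86.82°) − (74.48° + 41.99° + 24.23°) = -53.88°

-53.9°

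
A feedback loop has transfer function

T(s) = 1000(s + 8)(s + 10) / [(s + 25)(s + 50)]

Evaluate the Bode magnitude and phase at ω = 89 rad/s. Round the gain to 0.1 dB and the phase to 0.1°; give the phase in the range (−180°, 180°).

At s = jω = j89:
zero (s+8): 8 + j89 → |·| = √(8²+89²) = √7985 ≈ 89.359, ∠ = arctan(89/8) ≈ 84.86°
zero (s+10): 10 + j89 → |·| = √(10²+89²) = √8021 ≈ 89.56, ∠ = arctan(89/10) ≈ 83.59°
pole (s+25): 25 + j89 → |·| = √(25²+89²) = √8546 ≈ 92.445, ∠ = arctan(89/25) ≈ 74.31°
pole (s+50): 50 + j89 → |·| = √(50²+89²) = √10421 ≈ 102.08, ∠ = arctan(89/50) ≈ 60.67°
|T| = 1000 · 8003 / 9436.8 ≈ 848.06
Gain = 20 log₁₀(848.06) ≈ 58.57 dB
∠T = 168.45° − 134.98° = 33.47°

58.6 dB, 33.5°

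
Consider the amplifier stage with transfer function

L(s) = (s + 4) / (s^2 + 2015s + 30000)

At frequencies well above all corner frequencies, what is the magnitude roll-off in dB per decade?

Each pole contributes −20 dB/decade at high frequency; each zero contributes +20 dB/decade.
Net: 1 zero(s) − 2 pole(s) → -20 dB/decade.

-20 dB/decade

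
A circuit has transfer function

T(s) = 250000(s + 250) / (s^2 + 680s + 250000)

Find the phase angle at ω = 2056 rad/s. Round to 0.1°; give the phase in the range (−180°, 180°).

-77.6°

At s = jω = j2056:
zero (s+250): 250 + j2056 → |·| = √(250²+2056²) = √4289636 ≈ 2071.1, ∠ = arctan(2056/250) ≈ 83.07°
quadratic: (j2056)² + 680·j2056 + 250000 = -3977136 + j1398080 → |·| ≈ 4.2157e+06, ∠ ≈ 160.63°
∠T = 83.07° − 160.63° = -77.56°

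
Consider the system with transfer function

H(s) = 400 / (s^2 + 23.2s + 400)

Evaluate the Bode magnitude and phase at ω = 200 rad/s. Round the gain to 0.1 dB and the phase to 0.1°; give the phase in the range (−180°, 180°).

-40.0 dB, -173.3°

At s = jω = j200:
quadratic: (j200)² + 23.2·j200 + 400 = -39600 + j4640 → |·| ≈ 39871, ∠ ≈ 173.32°
|H| = 400 / 39871 ≈ 0.010032
Gain = 20 log₁₀(0.010032) ≈ -39.97 dB
∠H = 0.00° − 173.32° = -173.32°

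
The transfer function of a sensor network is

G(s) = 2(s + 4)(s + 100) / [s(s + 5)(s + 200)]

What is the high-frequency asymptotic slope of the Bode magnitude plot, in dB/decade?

-20 dB/decade

Each pole contributes −20 dB/decade at high frequency; each zero contributes +20 dB/decade.
Net: 2 zero(s) − 3 pole(s) → -20 dB/decade.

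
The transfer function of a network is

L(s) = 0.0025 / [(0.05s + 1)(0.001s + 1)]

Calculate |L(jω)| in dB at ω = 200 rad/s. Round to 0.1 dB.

At ω = 200 rad/s:
pole (1 + j200·0.05) = 1 + j10 → |·| ≈ 10.05, ∠ ≈ 84.29°
pole (1 + j200·0.001) = 1 + j0.2 → |·| ≈ 1.0198, ∠ ≈ 11.31°
|L| = 0.0025 · 1 / (10.05 · 1.0198) ≈ 0.00024393
Gain = 20 log₁₀(0.00024393) ≈ -72.25 dB

-72.3 dB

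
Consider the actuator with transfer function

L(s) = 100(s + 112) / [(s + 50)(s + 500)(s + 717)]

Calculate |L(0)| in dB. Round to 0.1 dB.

L(0) = 100·112 / (50·500·717) ≈ 0.00062483
20 log₁₀(0.00062483) ≈ -64.08 dB

-64.1 dB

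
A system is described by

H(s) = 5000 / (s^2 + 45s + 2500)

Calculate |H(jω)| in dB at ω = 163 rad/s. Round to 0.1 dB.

-14.0 dB

At s = jω = j163:
quadratic: (j163)² + 45·j163 + 2500 = -24069 + j7335 → |·| ≈ 25162, ∠ ≈ 163.05°
|H| = 5000 / 25162 ≈ 0.19871
Gain = 20 log₁₀(0.19871) ≈ -14.04 dB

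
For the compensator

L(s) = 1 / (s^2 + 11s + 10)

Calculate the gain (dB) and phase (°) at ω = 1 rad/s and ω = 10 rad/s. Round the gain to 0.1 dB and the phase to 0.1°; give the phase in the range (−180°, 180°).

Substitute s = j1:
Numerator: 1 = 1 + j0
Denominator: (j1)^2 + 11(j1) + 10 = 9 + j11
|N| = √(1² + 0²) ≈ 1, ∠N ≈ 0.00°
|D| = √(9² + 11²) ≈ 14.213, ∠D ≈ 50.71°
|L| = 1 / 14.213 ≈ 0.070358
Gain = 20 log₁₀(0.070358) ≈ -23.05 dB
∠L = 0.00° − 50.71° = -50.71°

Substitute s = j10:
Numerator: 1 = 1 + j0
Denominator: (j10)^2 + 11(j10) + 10 = -90 + j110
|N| = √(1² + 0²) ≈ 1, ∠N ≈ 0.00°
|D| = √(90² + 110²) ≈ 142.13, ∠D ≈ 129.29°
|L| = 1 / 142.13 ≈ 0.0070358
Gain = 20 log₁₀(0.0070358) ≈ -43.05 dB
∠L = 0.00° − 129.29° = -129.29°

ω = 1: -23.1 dB, -50.7°; ω = 10: -43.1 dB, -129.3°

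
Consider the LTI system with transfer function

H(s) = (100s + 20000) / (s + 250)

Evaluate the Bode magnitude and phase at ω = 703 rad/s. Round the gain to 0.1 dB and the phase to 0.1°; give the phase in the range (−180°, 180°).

39.8 dB, 3.7°

Substitute s = j703:
Numerator: 100(j703) + 20000 = 20000 + j70300
Denominator: (j703) + 250 = 250 + j703
|N| = √(20000² + 70300²) ≈ 73090, ∠N ≈ 74.12°
|D| = √(250² + 703²) ≈ 746.13, ∠D ≈ 70.42°
|H| = 73090 / 746.13 ≈ 97.959
Gain = 20 log₁₀(97.959) ≈ 39.82 dB
∠H = 74.12° − 70.42° = 3.70°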